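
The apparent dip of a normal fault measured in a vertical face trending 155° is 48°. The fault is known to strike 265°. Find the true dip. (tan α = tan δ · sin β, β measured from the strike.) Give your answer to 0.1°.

49.8°

The section is 70° from the strike.
tan δ = tan α / sin β = tan 48° / sin 70° = 1.1106 / 0.9397 = 1.1819
true dip = arctan 1.1819 = 49.77°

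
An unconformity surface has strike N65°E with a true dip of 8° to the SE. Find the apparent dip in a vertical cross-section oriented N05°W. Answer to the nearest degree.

8°

Angle between strike (N65°E) and section (N05°W): β = 70°.
tan(apparent dip) = tan 8° · sin 70° = 0.1321
apparent dip = arctan 0.1321 = 7.52°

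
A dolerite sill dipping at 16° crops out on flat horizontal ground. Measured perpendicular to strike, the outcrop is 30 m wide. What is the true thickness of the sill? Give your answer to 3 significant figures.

True thickness t = w · sin(dip) = 30 × sin 16°
t = 30 × 0.2756 = 8.269 m

8.27 m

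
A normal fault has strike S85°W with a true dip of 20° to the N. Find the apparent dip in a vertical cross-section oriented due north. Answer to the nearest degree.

20°

Angle between strike (S85°W) and section (due north): β = 85°.
tan α = tan 20° × sin 85° = 0.3640 × 0.9962 = 0.3626
α = arctan(0.3626) = 19.93°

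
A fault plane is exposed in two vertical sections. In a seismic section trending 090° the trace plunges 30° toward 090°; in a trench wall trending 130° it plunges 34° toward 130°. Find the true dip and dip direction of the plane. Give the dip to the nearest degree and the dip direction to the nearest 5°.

Represent each trace as a vector plunging at its apparent dip toward its trend (east-north-up frame): v₁ = (0.866, 0.000, -0.500), v₂ = (0.635, -0.533, -0.559).
n = v₁ × v₂ = (0.266, -0.167, 0.462) (taken with n_z > 0).
True dip = arccos(n_z / |n|) = arccos(0.8265) = 34.3°.
The horizontal component of n points toward azimuth atan2(n_x, n_y) = 122°, the dip direction.

true dip 34°, dip direction 120°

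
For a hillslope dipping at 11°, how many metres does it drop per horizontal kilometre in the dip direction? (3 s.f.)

194 m

drop per km = 1000 × tan 11° = 1000 × 0.1944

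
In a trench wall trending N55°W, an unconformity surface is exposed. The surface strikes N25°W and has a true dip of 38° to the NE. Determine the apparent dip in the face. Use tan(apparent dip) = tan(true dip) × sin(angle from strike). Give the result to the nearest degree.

21°

The strike is N25°W and the section trends N55°W; the acute angle between them is β = 30°.
tan α = tan 38° × sin 30° = 0.7813 × 0.5000 = 0.3906
α = arctan(0.3906) = 21.34°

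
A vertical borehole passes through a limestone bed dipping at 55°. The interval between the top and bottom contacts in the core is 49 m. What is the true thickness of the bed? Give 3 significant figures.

True thickness t = h · cos(dip) = 49 × cos 55°
t = 49 × 0.5736 = 28.105 m

28.1 m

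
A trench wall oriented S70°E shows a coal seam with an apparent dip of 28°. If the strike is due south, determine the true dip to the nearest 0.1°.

29.5°

β = acute angle between strike due south and section S70°E = 70°.
tan δ = tan α / sin β = tan 28° / sin 70° = 0.5317 / 0.9397 = 0.5658
δ = arctan(0.5658) = 29.50°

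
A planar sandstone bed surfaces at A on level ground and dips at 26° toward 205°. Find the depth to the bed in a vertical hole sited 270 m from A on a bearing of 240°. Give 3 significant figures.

108 m

The hole lies 35° from the dip direction, so the down-dip offset is 270 × cos 35° = 221.17 m.
Depth = down-dip offset × tan(dip) = 221.17 × tan 26° = 221.17 × 0.4877
Depth = 107.87 m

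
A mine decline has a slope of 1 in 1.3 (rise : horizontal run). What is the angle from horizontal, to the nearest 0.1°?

37.6°

tan θ = 1/1.3 = 0.7692
θ = arctan(0.7692) = 37.57°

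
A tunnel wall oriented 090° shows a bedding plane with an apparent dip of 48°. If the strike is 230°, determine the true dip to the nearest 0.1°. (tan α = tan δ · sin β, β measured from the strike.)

59.9°

β = acute angle between strike 230° and section 090° = 40°.
tan(true dip) = tan 48° / sin 40° = 1.7278
δ = arctan(1.7278) = 59.94°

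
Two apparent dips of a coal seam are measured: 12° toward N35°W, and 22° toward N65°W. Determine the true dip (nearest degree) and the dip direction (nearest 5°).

Represent each trace as a vector plunging at its apparent dip toward its trend (east-north-up frame): v₁ = (-0.561, 0.801, -0.208), v₂ = (-0.840, 0.392, -0.375).
The plane normal is n = v₁ × v₂ ∝ (-0.219, -0.035, 0.453).
True dip = arccos(n_z / |n|) = arccos(0.8985) = 26.0°.
Dip direction = azimuth of (n_x, n_y) = atan2(-0.219, -0.035) = 261°.

true dip 26°, dip direction 260°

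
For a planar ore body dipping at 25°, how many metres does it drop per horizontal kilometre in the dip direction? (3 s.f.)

drop per km = 1000 × tan 25° = 1000 × 0.4663

466 m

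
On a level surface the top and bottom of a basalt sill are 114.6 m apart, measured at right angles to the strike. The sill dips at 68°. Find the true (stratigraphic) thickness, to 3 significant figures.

True thickness t = w · sin(dip) = 114.6 × sin 68°
t = 114.6 × 0.9272 = 106.255 m

106 m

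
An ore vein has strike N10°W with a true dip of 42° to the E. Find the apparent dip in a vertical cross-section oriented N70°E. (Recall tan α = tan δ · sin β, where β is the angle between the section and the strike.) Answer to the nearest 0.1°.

41.6°

The strike is N10°W and the section trends N70°E; the acute angle between them is β = 80°.
tan α = tan 42° × sin 80° = 0.9004 × 0.9848 = 0.8867
apparent dip = arctan 0.8867 = 41.56°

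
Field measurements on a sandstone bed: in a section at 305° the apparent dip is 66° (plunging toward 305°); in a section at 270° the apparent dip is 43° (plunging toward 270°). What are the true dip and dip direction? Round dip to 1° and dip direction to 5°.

The two traces are lines in the plane: v₁ = (sin 305°·cos 66°, cos 305°·cos 66°, −sin 66°), v₂ = (sin 270°·cos 43°, cos 270°·cos 43°, −sin 43°).
Cross product v₁ × v₂ gives the pole to the plane: n ∝ (-0.159, 0.441, 0.171).
tan δ = √(n_x²+n_y²)/n_z = 0.469/0.171, so δ = 70.0°.
The horizontal component of n points toward azimuth atan2(n_x, n_y) = 340°, the dip direction.

true dip 70°, dip direction 340°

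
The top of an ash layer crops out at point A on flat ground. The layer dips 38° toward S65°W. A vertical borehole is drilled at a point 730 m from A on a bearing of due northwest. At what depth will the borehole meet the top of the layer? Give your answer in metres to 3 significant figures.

The hole lies 70° from the dip direction, so the down-dip offset is 730 × cos 70° = 249.67 m.
Depth = down-dip offset × tan(dip) = 249.67 × tan 38° = 249.67 × 0.7813
Depth = 195.07 m

195 m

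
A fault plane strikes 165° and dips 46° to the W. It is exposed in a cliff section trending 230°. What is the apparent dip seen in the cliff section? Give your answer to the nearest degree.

Angle between strike (165°) and section (230°): β = 65°.
tan α = tan 46° × sin 65° = 1.0355 × 0.9063 = 0.9385
apparent dip = arctan 0.9385 = 43.18°

43°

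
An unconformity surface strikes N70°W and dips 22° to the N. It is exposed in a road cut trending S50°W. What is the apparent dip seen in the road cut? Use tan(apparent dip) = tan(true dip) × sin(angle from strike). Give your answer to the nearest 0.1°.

The strike is N70°W and the section trends S50°W; the acute angle between them is β = 60°.
tan α = tan 22° × sin 60° = 0.4040 × 0.8660 = 0.3499
apparent dip = arctan 0.3499 = 19.28°

19.3°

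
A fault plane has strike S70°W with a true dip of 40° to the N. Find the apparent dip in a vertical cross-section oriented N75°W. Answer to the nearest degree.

26°

The section lies 35° from the strike.
tan(apparent dip) = tan 40° · sin 35° = 0.4813
α = arctan(0.4813) = 25.70°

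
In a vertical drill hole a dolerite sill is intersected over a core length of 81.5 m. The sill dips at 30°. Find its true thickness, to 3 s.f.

70.6 m

True thickness t = h · cos(dip) = 81.5 × cos 30°
t = 81.5 × 0.8660 = 70.581 m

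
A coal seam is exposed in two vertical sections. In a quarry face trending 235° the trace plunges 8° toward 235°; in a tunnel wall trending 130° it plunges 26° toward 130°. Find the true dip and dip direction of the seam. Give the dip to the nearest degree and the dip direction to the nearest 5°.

The two traces are lines in the plane: v₁ = (sin 235°·cos 8°, cos 235°·cos 8°, −sin 8°), v₂ = (sin 130°·cos 26°, cos 130°·cos 26°, −sin 26°).
Cross product v₁ × v₂ gives the pole to the plane: n ∝ (0.169, -0.451, 0.860).
Dip δ = arctan(|n_h|/n_z) = arctan(0.482/0.860) = 29.3°.
Dip direction = azimuth of (n_x, n_y) = atan2(0.169, -0.451) = 160°.

true dip 29°, dip direction 160°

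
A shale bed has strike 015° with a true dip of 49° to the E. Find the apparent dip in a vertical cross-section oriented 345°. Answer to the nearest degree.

Angle between strike (015°) and section (345°): β = 30°.
tan(apparent dip) = tan 49° · sin 30° = 0.5752
α = arctan(0.5752) = 29.91°

30°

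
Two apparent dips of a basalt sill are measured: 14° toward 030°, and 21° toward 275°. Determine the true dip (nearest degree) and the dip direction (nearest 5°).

true dip 31°, dip direction 325°

Represent each trace as a vector plunging at its apparent dip toward its trend (east-north-up frame): v₁ = (0.485, 0.840, -0.242), v₂ = (-0.930, 0.081, -0.358).
Cross product v₁ × v₂ gives the pole to the plane: n ∝ (-0.281, 0.399, 0.821).
tan δ = √(n_x²+n_y²)/n_z = 0.488/0.821, so δ = 30.7°.
Dip direction = azimuth of (n_x, n_y) = atan2(-0.281, 0.399) = 325°.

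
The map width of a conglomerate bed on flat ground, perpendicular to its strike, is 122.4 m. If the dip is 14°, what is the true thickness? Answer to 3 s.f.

29.6 m

True thickness t = w · sin(dip) = 122.4 × sin 14°
t = 122.4 × 0.2419 = 29.611 m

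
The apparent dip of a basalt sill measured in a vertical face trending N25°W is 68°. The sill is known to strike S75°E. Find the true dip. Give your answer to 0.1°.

72.8°

The section is 50° from the strike.
tan(true dip) = tan 68° / sin 50° = 3.2310
true dip = arctan 3.2310 = 72.80°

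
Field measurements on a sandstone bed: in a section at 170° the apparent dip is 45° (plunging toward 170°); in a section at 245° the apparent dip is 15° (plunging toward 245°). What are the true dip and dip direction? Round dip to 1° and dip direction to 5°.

true dip 45°, dip direction 170°

Each apparent-dip line lies in the plane. As unit vectors (x east, y north, z up), v₁ plunges 45°→170° and v₂ plunges 15°→245°.
Cross product v₁ × v₂ gives the pole to the plane: n ∝ (0.108, -0.651, 0.660).
Dip δ = arctan(|n_h|/n_z) = arctan(0.660/0.660) = 45.0°.
Dip direction = azimuth of (n_x, n_y) = atan2(0.108, -0.651) = 171°.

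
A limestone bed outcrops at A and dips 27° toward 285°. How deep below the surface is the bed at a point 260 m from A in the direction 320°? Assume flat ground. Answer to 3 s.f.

The hole lies 35° from the dip direction, so the down-dip offset is 260 × cos 35° = 212.98 m.
Depth = down-dip offset × tan(dip) = 212.98 × tan 27° = 212.98 × 0.5095
Depth = 108.52 m

109 m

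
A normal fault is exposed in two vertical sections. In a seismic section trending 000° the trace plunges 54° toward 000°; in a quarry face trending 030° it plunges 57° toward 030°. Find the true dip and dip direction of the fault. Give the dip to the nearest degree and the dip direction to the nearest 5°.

The two traces are lines in the plane: v₁ = (sin 0°·cos 54°, cos 0°·cos 54°, −sin 54°), v₂ = (sin 30°·cos 57°, cos 30°·cos 57°, −sin 57°).
n = v₁ × v₂ = (0.111, 0.220, 0.160) (taken with n_z > 0).
True dip = arccos(n_z / |n|) = arccos(0.5440) = 57.0°.
Dip direction = atan2(0.111, 0.220) = 27° (azimuth of n's horizontal projection).

true dip 57°, dip direction 025°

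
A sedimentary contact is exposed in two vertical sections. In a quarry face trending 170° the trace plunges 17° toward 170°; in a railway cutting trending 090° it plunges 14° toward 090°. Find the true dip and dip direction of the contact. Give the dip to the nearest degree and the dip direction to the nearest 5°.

true dip 20°, dip direction 135°

The two traces are lines in the plane: v₁ = (sin 170°·cos 17°, cos 170°·cos 17°, −sin 17°), v₂ = (sin 90°·cos 14°, cos 90°·cos 14°, −sin 14°).
The plane normal is n = v₁ × v₂ ∝ (0.228, -0.244, 0.914).
Dip δ = arctan(|n_h|/n_z) = arctan(0.333/0.914) = 20.0°.
Dip direction = atan2(0.228, -0.244) = 137° (azimuth of n's horizontal projection).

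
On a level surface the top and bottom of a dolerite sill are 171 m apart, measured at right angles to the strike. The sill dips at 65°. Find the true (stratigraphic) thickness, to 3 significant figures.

True thickness t = w · sin(dip) = 171 × sin 65°
t = 171 × 0.9063 = 154.979 m

155 m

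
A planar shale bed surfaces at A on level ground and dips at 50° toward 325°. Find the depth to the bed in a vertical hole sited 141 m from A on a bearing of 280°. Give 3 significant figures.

119 m

The hole lies 45° from the dip direction, so the down-dip offset is 141 × cos 45° = 99.70 m.
Depth = down-dip offset × tan(dip) = 99.70 × tan 50° = 99.70 × 1.1918
Depth = 118.82 m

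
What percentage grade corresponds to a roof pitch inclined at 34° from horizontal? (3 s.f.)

67.5%

grade % = 100 × tan 34° = 100 × 0.6745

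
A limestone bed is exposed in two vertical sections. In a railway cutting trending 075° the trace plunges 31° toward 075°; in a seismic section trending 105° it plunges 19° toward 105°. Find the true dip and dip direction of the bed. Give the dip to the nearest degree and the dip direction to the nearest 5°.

true dip 35°, dip direction 045°

Represent each trace as a vector plunging at its apparent dip toward its trend (east-north-up frame): v₁ = (0.828, 0.222, -0.515), v₂ = (0.913, -0.245, -0.326).
Cross product v₁ × v₂ gives the pole to the plane: n ∝ (0.198, 0.201, 0.405).
True dip = arccos(n_z / |n|) = arccos(0.8206) = 34.9°.
Dip direction = azimuth of (n_x, n_y) = atan2(0.198, 0.201) = 45°.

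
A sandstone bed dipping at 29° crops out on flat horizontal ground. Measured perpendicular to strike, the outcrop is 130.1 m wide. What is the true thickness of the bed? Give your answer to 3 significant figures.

True thickness t = w · sin(dip) = 130.1 × sin 29°
t = 130.1 × 0.4848 = 63.074 m

63.1 m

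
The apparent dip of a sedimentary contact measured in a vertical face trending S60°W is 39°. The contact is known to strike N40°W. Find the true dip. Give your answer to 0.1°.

39.4°

β = acute angle between strike N40°W and section S60°W = 80°.
tan δ = tan α / sin β = tan 39° / sin 80° = 0.8098 / 0.9848 = 0.8223
true dip = arctan 0.8223 = 39.43°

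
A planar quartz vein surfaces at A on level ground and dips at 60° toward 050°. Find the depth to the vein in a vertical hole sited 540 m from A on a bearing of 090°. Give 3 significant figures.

716 m

The hole lies 40° from the dip direction, so the down-dip offset is 540 × cos 40° = 413.66 m.
Depth = down-dip offset × tan(dip) = 413.66 × tan 60° = 413.66 × 1.7321
Depth = 716.49 m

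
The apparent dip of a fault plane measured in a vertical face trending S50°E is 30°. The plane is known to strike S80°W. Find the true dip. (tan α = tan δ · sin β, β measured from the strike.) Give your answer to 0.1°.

β = acute angle between strike S80°W and section S50°E = 50°.
tan(true dip) = tan 30° / sin 50° = 0.7537
true dip = arctan 0.7537 = 37.00°

37.0°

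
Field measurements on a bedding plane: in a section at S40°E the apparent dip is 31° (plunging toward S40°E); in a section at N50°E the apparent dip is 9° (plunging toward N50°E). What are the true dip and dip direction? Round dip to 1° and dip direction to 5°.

true dip 32°, dip direction 125°

Each apparent-dip line lies in the plane. As unit vectors (x east, y north, z up), v₁ plunges 31°→S40°E and v₂ plunges 9°→N50°E.
n = v₁ × v₂ = (0.430, -0.303, 0.847) (taken with n_z > 0).
tan δ = √(n_x²+n_y²)/n_z = 0.526/0.847, so δ = 31.9°.
Dip direction = azimuth of (n_x, n_y) = atan2(0.430, -0.303) = 125°.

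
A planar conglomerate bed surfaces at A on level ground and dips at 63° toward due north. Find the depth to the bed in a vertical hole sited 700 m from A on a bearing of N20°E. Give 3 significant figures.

1290 m

The hole lies 20° from the dip direction, so the down-dip offset is 700 × cos 20° = 657.78 m.
Depth = down-dip offset × tan(dip) = 657.78 × tan 63° = 657.78 × 1.9626
Depth = 1290.98 m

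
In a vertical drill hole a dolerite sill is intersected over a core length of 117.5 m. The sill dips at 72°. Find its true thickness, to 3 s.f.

36.3 m

True thickness t = h · cos(dip) = 117.5 × cos 72°
t = 117.5 × 0.3090 = 36.309 m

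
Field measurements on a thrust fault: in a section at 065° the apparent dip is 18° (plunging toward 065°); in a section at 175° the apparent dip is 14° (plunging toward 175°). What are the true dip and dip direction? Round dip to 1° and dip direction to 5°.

true dip 27°, dip direction 115°

Each apparent-dip line lies in the plane. As unit vectors (x east, y north, z up), v₁ plunges 18°→065° and v₂ plunges 14°→175°.
n = v₁ × v₂ = (0.396, -0.182, 0.867) (taken with n_z > 0).
tan δ = √(n_x²+n_y²)/n_z = 0.436/0.867, so δ = 26.7°.
Dip direction = atan2(0.396, -0.182) = 115° (azimuth of n's horizontal projection).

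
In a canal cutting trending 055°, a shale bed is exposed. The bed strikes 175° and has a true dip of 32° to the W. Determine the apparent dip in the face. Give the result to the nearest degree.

Angle between strike (175°) and section (055°): β = 60°.
tan(apparent dip) = tan 32° · sin 60° = 0.5412
apparent dip = arctan 0.5412 = 28.42°

28°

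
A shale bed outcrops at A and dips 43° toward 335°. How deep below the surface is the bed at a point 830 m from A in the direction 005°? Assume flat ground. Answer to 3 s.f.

The hole lies 30° from the dip direction, so the down-dip offset is 830 × cos 30° = 718.80 m.
Depth = down-dip offset × tan(dip) = 718.80 × tan 43° = 718.80 × 0.9325
Depth = 670.29 m

670 m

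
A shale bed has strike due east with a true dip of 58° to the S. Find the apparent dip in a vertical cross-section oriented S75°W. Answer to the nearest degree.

Angle between strike (due east) and section (S75°W): β = 15°.
tan α = tan 58° × sin 15° = 1.6003 × 0.2588 = 0.4142
apparent dip = arctan 0.4142 = 22.50°

22°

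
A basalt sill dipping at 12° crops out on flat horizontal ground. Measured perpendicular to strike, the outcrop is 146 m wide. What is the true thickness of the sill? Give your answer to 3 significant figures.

True thickness t = w · sin(dip) = 146 × sin 12°
t = 146 × 0.2079 = 30.355 m

30.4 m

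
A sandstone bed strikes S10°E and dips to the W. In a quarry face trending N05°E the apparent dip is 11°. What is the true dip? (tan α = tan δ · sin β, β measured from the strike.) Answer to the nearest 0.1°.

36.9°

The section is 15° from the strike.
tan δ = tan α / sin β = tan 11° / sin 15° = 0.1944 / 0.2588 = 0.7510
δ = arctan(0.7510) = 36.91°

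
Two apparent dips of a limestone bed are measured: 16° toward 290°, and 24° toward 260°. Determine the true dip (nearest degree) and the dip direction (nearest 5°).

Each apparent-dip line lies in the plane. As unit vectors (x east, y north, z up), v₁ plunges 16°→290° and v₂ plunges 24°→260°.
n = v₁ × v₂ = (-0.177, -0.119, 0.439) (taken with n_z > 0).
tan δ = √(n_x²+n_y²)/n_z = 0.214/0.439, so δ = 26.0°.
The horizontal component of n points toward azimuth atan2(n_x, n_y) = 236°, the dip direction.

true dip 26°, dip direction 235°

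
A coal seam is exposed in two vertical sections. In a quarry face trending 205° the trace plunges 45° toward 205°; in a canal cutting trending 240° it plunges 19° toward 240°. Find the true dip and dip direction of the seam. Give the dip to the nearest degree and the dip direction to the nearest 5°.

true dip 52°, dip direction 165°

Each apparent-dip line lies in the plane. As unit vectors (x east, y north, z up), v₁ plunges 45°→205° and v₂ plunges 19°→240°.
Cross product v₁ × v₂ gives the pole to the plane: n ∝ (0.126, -0.482, 0.383).
Dip δ = arctan(|n_h|/n_z) = arctan(0.498/0.383) = 52.4°.
Dip direction = atan2(0.126, -0.482) = 165° (azimuth of n's horizontal projection).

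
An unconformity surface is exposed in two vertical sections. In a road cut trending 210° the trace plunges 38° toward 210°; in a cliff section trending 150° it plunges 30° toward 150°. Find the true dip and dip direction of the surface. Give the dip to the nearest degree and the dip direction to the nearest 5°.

true dip 39°, dip direction 195°

Each apparent-dip line lies in the plane. As unit vectors (x east, y north, z up), v₁ plunges 38°→210° and v₂ plunges 30°→150°.
n = v₁ × v₂ = (-0.121, -0.464, 0.591) (taken with n_z > 0).
tan δ = √(n_x²+n_y²)/n_z = 0.479/0.591, so δ = 39.0°.
Dip direction = azimuth of (n_x, n_y) = atan2(-0.121, -0.464) = 195°.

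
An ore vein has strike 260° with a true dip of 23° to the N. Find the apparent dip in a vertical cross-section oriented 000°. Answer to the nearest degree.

23°

Angle between strike (260°) and section (000°): β = 80°.
tan α = tan 23° × sin 80° = 0.4245 × 0.9848 = 0.4180
α = arctan(0.4180) = 22.69°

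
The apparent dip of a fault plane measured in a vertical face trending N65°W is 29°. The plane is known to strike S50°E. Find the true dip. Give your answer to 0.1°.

β = acute angle between strike S50°E and section N65°W = 15°.
tan δ = tan α / sin β = tan 29° / sin 15° = 0.5543 / 0.2588 = 2.1417
true dip = arctan 2.1417 = 64.97°

65.0°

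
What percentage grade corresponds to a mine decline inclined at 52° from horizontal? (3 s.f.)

128%

grade % = 100 × tan 52° = 100 × 1.2799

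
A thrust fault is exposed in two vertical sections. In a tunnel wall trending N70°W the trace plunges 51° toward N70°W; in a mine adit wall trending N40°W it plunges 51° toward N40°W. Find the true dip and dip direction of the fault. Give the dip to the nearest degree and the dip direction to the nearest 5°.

Represent each trace as a vector plunging at its apparent dip toward its trend (east-north-up frame): v₁ = (-0.591, 0.215, -0.777), v₂ = (-0.405, 0.482, -0.777).
n = v₁ × v₂ = (-0.207, 0.145, 0.198) (taken with n_z > 0).
tan δ = √(n_x²+n_y²)/n_z = 0.253/0.198, so δ = 52.0°.
The horizontal component of n points toward azimuth atan2(n_x, n_y) = 305°, the dip direction.

true dip 52°, dip direction 305°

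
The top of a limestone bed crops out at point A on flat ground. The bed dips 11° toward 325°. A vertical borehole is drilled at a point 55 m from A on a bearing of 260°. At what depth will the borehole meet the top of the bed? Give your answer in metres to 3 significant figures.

The hole lies 65° from the dip direction, so the down-dip offset is 55 × cos 65° = 23.24 m.
Depth = down-dip offset × tan(dip) = 23.24 × tan 11° = 23.24 × 0.1944
Depth = 4.52 m

4.52 m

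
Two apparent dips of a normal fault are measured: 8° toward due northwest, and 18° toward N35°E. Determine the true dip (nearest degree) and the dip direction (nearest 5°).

true dip 19°, dip direction 020°

Represent each trace as a vector plunging at its apparent dip toward its trend (east-north-up frame): v₁ = (-0.700, 0.700, -0.139), v₂ = (0.546, 0.779, -0.309).
Cross product v₁ × v₂ gives the pole to the plane: n ∝ (0.108, 0.292, 0.927).
True dip = arccos(n_z / |n|) = arccos(0.9479) = 18.6°.
Dip direction = atan2(0.108, 0.292) = 20° (azimuth of n's horizontal projection).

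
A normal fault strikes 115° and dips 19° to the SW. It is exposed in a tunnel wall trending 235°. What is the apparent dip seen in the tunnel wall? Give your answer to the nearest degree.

Angle between strike (115°) and section (235°): β = 60°.
tan(apparent dip) = tan 19° · sin 60° = 0.2982
apparent dip = arctan 0.2982 = 16.60°

17°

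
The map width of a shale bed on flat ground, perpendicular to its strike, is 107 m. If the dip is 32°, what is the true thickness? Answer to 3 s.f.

56.7 m

True thickness t = w · sin(dip) = 107 × sin 32°
t = 107 × 0.5299 = 56.701 m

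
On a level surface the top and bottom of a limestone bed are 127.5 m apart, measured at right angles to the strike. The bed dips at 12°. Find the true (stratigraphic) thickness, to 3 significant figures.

True thickness t = w · sin(dip) = 127.5 × sin 12°
t = 127.5 × 0.2079 = 26.509 m

26.5 m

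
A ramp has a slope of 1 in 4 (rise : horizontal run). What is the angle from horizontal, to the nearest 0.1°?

tan θ = 1/4 = 0.2500
θ = arctan(0.2500) = 14.04°

14.0°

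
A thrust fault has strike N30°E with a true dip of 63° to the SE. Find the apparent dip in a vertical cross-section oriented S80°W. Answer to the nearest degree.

Angle between strike (N30°E) and section (S80°W): β = 50°.
tan(apparent dip) = tan 63° · sin 50° = 1.5034
apparent dip = arctan 1.5034 = 56.37°

56°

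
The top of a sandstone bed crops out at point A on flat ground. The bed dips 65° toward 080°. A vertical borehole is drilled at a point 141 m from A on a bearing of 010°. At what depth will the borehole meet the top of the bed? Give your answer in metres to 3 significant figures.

103 m

The hole lies 70° from the dip direction, so the down-dip offset is 141 × cos 70° = 48.22 m.
Depth = down-dip offset × tan(dip) = 48.22 × tan 65° = 48.22 × 2.1445
Depth = 103.42 m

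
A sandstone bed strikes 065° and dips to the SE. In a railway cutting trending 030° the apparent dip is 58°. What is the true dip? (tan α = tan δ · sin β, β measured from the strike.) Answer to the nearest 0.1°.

The section is 35° from the strike.
tan δ = tan α / sin β = tan 58° / sin 35° = 1.6003 / 0.5736 = 2.7901
true dip = arctan 2.7901 = 70.28°

70.3°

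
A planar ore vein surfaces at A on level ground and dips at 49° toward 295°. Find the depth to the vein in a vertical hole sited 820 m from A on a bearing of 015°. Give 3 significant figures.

164 m

The hole lies 80° from the dip direction, so the down-dip offset is 820 × cos 80° = 142.39 m.
Depth = down-dip offset × tan(dip) = 142.39 × tan 49° = 142.39 × 1.1504
Depth = 163.80 m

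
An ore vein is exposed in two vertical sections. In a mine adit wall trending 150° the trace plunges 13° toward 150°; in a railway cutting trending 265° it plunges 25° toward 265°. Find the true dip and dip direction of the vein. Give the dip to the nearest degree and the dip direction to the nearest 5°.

Each apparent-dip line lies in the plane. As unit vectors (x east, y north, z up), v₁ plunges 13°→150° and v₂ plunges 25°→265°.
Cross product v₁ × v₂ gives the pole to the plane: n ∝ (-0.339, -0.409, 0.800).
tan δ = √(n_x²+n_y²)/n_z = 0.531/0.800, so δ = 33.6°.
Dip direction = azimuth of (n_x, n_y) = atan2(-0.339, -0.409) = 220°.

true dip 34°, dip direction 220°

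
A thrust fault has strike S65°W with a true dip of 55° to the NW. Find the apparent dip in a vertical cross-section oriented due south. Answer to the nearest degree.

Angle between strike (S65°W) and section (due south): β = 65°.
tan α = tan 55° × sin 65° = 1.4281 × 0.9063 = 1.2943
α = arctan(1.2943) = 52.31°

52°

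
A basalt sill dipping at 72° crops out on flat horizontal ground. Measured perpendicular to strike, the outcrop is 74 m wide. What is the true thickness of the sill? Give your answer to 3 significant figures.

70.4 m

True thickness t = w · sin(dip) = 74 × sin 72°
t = 74 × 0.9511 = 70.378 m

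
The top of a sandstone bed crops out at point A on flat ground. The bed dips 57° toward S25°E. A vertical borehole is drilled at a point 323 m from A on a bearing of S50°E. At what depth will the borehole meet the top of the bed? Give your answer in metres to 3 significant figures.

451 m

The hole lies 25° from the dip direction, so the down-dip offset is 323 × cos 25° = 292.74 m.
Depth = down-dip offset × tan(dip) = 292.74 × tan 57° = 292.74 × 1.5399
Depth = 450.78 m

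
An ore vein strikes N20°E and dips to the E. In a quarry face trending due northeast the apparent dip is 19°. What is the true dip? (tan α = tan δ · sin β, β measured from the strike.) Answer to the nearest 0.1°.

39.2°

β = acute angle between strike N20°E and section due northeast = 25°.
tan(true dip) = tan 19° / sin 25° = 0.8147
true dip = arctan 0.8147 = 39.17°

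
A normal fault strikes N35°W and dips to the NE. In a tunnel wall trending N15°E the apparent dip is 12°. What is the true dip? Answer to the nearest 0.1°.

β = acute angle between strike N35°W and section N15°E = 50°.
tan(true dip) = tan 12° / sin 50° = 0.2775
δ = arctan(0.2775) = 15.51°

15.5°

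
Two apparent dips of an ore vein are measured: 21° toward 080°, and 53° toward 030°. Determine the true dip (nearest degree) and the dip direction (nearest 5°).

true dip 56°, dip direction 005°

Represent each trace as a vector plunging at its apparent dip toward its trend (east-north-up frame): v₁ = (0.919, 0.162, -0.358), v₂ = (0.301, 0.521, -0.799).
Cross product v₁ × v₂ gives the pole to the plane: n ∝ (0.057, 0.626, 0.430).
tan δ = √(n_x²+n_y²)/n_z = 0.629/0.430, so δ = 55.6°.
The horizontal component of n points toward azimuth atan2(n_x, n_y) = 5°, the dip direction.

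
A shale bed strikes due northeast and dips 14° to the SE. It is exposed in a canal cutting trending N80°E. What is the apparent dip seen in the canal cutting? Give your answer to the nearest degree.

8°

The section lies 35° from the strike.
tan(apparent dip) = tan 14° · sin 35° = 0.1430
α = arctan(0.1430) = 8.14°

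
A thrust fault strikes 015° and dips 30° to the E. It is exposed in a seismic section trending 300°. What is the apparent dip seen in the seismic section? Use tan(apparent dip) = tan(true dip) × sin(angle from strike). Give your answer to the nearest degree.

29°

The strike is 015° and the section trends 300°; the acute angle between them is β = 75°.
tan α = tan 30° × sin 75° = 0.5774 × 0.9659 = 0.5577
apparent dip = arctan 0.5577 = 29.15°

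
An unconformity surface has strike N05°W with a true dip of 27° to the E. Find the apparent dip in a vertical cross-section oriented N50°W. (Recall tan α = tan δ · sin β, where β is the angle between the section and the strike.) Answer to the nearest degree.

20°

The strike is N05°W and the section trends N50°W; the acute angle between them is β = 45°.
tan(apparent dip) = tan 27° · sin 45° = 0.3603
α = arctan(0.3603) = 19.81°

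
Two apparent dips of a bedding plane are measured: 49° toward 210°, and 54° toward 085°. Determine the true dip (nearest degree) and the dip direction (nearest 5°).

true dip 70°, dip direction 145°

Each apparent-dip line lies in the plane. As unit vectors (x east, y north, z up), v₁ plunges 49°→210° and v₂ plunges 54°→085°.
The plane normal is n = v₁ × v₂ ∝ (0.498, -0.707, 0.316).
True dip = arccos(n_z / |n|) = arccos(0.3430) = 69.9°.
Dip direction = atan2(0.498, -0.707) = 145° (azimuth of n's horizontal projection).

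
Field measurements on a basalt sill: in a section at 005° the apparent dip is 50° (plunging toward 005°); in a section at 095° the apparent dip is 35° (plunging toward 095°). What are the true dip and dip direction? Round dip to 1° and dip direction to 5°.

Represent each trace as a vector plunging at its apparent dip toward its trend (east-north-up frame): v₁ = (0.056, 0.640, -0.766), v₂ = (0.816, -0.071, -0.574).
Cross product v₁ × v₂ gives the pole to the plane: n ∝ (0.422, 0.593, 0.527).
Dip δ = arctan(|n_h|/n_z) = arctan(0.728/0.527) = 54.1°.
The horizontal component of n points toward azimuth atan2(n_x, n_y) = 35°, the dip direction.

true dip 54°, dip direction 035°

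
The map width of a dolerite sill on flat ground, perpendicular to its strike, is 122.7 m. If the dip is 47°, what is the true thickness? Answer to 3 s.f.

89.7 m

True thickness t = w · sin(dip) = 122.7 × sin 47°
t = 122.7 × 0.7314 = 89.737 m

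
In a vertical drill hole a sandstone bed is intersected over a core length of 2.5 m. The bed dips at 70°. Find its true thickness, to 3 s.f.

0.855 m

True thickness t = h · cos(dip) = 2.5 × cos 70°
t = 2.5 × 0.3420 = 0.855 m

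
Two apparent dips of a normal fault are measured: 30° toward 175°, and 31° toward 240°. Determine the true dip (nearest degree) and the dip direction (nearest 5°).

true dip 35°, dip direction 210°

Represent each trace as a vector plunging at its apparent dip toward its trend (east-north-up frame): v₁ = (0.075, -0.863, -0.500), v₂ = (-0.742, -0.429, -0.515).
Cross product v₁ × v₂ gives the pole to the plane: n ∝ (-0.230, -0.410, 0.673).
Dip δ = arctan(|n_h|/n_z) = arctan(0.470/0.673) = 34.9°.
Dip direction = azimuth of (n_x, n_y) = atan2(-0.230, -0.410) = 209°.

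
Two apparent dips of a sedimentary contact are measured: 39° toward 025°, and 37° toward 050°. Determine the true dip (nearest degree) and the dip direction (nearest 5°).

true dip 39°, dip direction 030°

The two traces are lines in the plane: v₁ = (sin 25°·cos 39°, cos 25°·cos 39°, −sin 39°), v₂ = (sin 50°·cos 37°, cos 50°·cos 37°, −sin 37°).
n = v₁ × v₂ = (0.101, 0.187, 0.262) (taken with n_z > 0).
tan δ = √(n_x²+n_y²)/n_z = 0.213/0.262, so δ = 39.0°.
Dip direction = azimuth of (n_x, n_y) = atan2(0.101, 0.187) = 28°.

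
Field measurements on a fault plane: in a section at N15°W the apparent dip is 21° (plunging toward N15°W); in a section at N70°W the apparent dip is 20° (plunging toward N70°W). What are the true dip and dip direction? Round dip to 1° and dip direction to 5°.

true dip 23°, dip direction 320°

The two traces are lines in the plane: v₁ = (sin 345°·cos 21°, cos 345°·cos 21°, −sin 21°), v₂ = (sin 290°·cos 20°, cos 290°·cos 20°, −sin 20°).
The plane normal is n = v₁ × v₂ ∝ (-0.193, 0.234, 0.719).
Dip δ = arctan(|n_h|/n_z) = arctan(0.303/0.719) = 22.9°.
Dip direction = atan2(-0.193, 0.234) = 320° (azimuth of n's horizontal projection).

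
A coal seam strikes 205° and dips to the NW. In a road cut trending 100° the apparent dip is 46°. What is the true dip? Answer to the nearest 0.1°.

47.0°

β = acute angle between strike 205° and section 100° = 75°.
tan δ = tan α / sin β = tan 46° / sin 75° = 1.0355 / 0.9659 = 1.0721
true dip = arctan 1.0721 = 46.99°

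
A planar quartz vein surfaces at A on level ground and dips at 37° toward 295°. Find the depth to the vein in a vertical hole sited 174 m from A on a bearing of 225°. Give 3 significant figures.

44.8 m

The hole lies 70° from the dip direction, so the down-dip offset is 174 × cos 70° = 59.51 m.
Depth = down-dip offset × tan(dip) = 59.51 × tan 37° = 59.51 × 0.7536
Depth = 44.85 m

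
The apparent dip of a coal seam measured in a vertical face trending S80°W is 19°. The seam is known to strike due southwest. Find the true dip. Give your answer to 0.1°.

β = acute angle between strike due southwest and section S80°W = 35°.
tan(true dip) = tan 19° / sin 35° = 0.6003
true dip = arctan 0.6003 = 30.98°

31.0°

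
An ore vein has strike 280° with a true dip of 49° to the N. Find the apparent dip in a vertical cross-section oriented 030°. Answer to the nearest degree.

The strike is 280° and the section trends 030°; the acute angle between them is β = 70°.
tan(apparent dip) = tan 49° · sin 70° = 1.0810
α = arctan(1.0810) = 47.23°

47°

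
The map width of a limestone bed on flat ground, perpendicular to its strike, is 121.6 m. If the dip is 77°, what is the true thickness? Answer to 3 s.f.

118 m

True thickness t = w · sin(dip) = 121.6 × sin 77°
t = 121.6 × 0.9744 = 118.483 m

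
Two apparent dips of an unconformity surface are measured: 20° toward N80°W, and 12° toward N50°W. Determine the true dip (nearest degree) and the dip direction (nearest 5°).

The two traces are lines in the plane: v₁ = (sin 280°·cos 20°, cos 280°·cos 20°, −sin 20°), v₂ = (sin 310°·cos 12°, cos 310°·cos 12°, −sin 12°).
n = v₁ × v₂ = (-0.181, -0.064, 0.460) (taken with n_z > 0).
True dip = arccos(n_z / |n|) = arccos(0.9227) = 22.7°.
The horizontal component of n points toward azimuth atan2(n_x, n_y) = 251°, the dip direction.

true dip 23°, dip direction 250°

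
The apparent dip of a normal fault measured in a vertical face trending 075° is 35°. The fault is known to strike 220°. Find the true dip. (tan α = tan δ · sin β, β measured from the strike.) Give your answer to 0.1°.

β = acute angle between strike 220° and section 075° = 35°.
tan δ = tan α / sin β = tan 35° / sin 35° = 0.7002 / 0.5736 = 1.2208
δ = arctan(1.2208) = 50.68°

50.7°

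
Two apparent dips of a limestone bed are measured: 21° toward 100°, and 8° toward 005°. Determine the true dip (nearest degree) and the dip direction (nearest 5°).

true dip 23°, dip direction 075°

Represent each trace as a vector plunging at its apparent dip toward its trend (east-north-up frame): v₁ = (0.919, -0.162, -0.358), v₂ = (0.086, 0.986, -0.139).
The plane normal is n = v₁ × v₂ ∝ (0.376, 0.097, 0.921).
tan δ = √(n_x²+n_y²)/n_z = 0.388/0.921, so δ = 22.9°.
Dip direction = atan2(0.376, 0.097) = 76° (azimuth of n's horizontal projection).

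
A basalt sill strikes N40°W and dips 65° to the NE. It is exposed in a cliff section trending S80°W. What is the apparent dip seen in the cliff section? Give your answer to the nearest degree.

The section lies 60° from the strike.
tan α = tan 65° × sin 60° = 2.1445 × 0.8660 = 1.8572
α = arctan(1.8572) = 61.70°

62°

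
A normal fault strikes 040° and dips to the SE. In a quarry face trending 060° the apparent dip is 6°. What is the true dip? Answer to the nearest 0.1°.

17.1°

The section is 20° from the strike.
tan δ = tan α / sin β = tan 6° / sin 20° = 0.1051 / 0.3420 = 0.3073
δ = arctan(0.3073) = 17.08°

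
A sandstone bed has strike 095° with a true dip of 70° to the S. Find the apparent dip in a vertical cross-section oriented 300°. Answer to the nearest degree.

The section lies 25° from the strike.
tan α = tan 70° × sin 25° = 2.7475 × 0.4226 = 1.1611
apparent dip = arctan 1.1611 = 49.26°

49°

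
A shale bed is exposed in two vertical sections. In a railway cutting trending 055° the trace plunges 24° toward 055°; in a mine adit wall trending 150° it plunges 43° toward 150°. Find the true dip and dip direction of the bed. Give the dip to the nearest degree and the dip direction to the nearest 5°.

Each apparent-dip line lies in the plane. As unit vectors (x east, y north, z up), v₁ plunges 24°→055° and v₂ plunges 43°→150°.
The plane normal is n = v₁ × v₂ ∝ (0.615, -0.362, 0.666).
tan δ = √(n_x²+n_y²)/n_z = 0.713/0.666, so δ = 47.0°.
Dip direction = azimuth of (n_x, n_y) = atan2(0.615, -0.362) = 120°.

true dip 47°, dip direction 120°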